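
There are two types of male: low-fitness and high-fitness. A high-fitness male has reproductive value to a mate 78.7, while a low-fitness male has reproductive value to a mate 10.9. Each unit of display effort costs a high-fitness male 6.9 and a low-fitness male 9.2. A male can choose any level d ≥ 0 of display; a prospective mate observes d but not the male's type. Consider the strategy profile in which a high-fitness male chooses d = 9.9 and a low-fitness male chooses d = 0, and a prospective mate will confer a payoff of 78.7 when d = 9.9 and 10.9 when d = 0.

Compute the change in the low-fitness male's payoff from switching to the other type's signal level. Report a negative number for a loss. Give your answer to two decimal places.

-23.28

Playing d = 0 the low-fitness male receives 10.9.
Deviating to d = 9.9 brings payment 78.7 at cost 9.2 × 9.9 = 91.08, netting -12.38.
Gain from deviating: -12.38 − 10.9 = -23.28.
The gain is negative, so the low-fitness type's incentive-compatibility constraint is satisfied.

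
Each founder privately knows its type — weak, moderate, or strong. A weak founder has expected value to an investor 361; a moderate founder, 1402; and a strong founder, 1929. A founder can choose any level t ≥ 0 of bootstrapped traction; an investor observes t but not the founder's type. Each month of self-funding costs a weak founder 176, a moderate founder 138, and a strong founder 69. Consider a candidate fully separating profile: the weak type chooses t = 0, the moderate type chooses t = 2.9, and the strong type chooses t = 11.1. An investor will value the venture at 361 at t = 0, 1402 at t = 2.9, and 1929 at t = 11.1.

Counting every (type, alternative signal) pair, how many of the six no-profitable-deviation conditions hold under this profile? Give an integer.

Weak (own payoff 361): to t=2.9 gives 1402 − 176×2.9 = 891.6 → profitable ✗; to t=11.1 gives 1929 − 176×11.1 = -24.6 → no gain ✓.
Strong (own payoff 1929 − 69×11.1 = 1163.1): to t=0 gives 361 → no gain ✓; to t=2.9 gives 1402 − 69×2.9 = 1201.9 → profitable ✗.
Moderate (own payoff 1402 − 138×2.9 = 1001.8): to t=0 gives 361 → no gain ✓; to t=11.1 gives 1929 − 138×11.1 = 397.2 → no gain ✓.
4 of the 6 constraints hold; not an equilibrium.

4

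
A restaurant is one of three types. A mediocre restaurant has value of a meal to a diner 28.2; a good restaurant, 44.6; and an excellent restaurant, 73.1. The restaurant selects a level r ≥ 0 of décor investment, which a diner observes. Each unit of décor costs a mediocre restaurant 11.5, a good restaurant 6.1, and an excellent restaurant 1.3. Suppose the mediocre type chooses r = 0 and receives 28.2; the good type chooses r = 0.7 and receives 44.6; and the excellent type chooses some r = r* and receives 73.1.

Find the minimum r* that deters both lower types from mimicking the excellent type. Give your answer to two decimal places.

5.37

Mediocre type (on-path payoff 28.2) won't mimic when 28.2 ≥ 73.1 − 11.5·r*, i.e. r* ≥ 3.90.
Good type (on-path payoff 44.6 − 6.1×0.7 = 40.33) won't mimic when 40.33 ≥ 73.1 − 6.1·r*, i.e. r* ≥ 5.37.
Both must hold, so r* = max(3.90, 5.37) = 5.37. The good type's constraint binds.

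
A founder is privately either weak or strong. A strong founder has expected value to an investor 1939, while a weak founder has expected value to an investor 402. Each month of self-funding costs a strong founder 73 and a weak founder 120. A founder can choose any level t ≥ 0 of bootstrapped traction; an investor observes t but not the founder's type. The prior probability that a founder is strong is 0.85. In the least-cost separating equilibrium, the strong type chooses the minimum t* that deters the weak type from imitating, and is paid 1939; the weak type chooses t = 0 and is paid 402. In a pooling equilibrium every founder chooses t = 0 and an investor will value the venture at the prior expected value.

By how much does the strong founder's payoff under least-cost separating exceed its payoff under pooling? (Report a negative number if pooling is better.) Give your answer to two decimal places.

Least-cost separating signal: t* solves 402 = 1939 − 120·t*, so t* = (1939 − 402)/120 ≈ 12.8083.
Strong type's separating payoff: 1939 − 73 × t* = 1939 − 73 × (1939 − 402)/120 = 1939 − 112201/120 ≈ 1003.9917.
Pooling payoff: 0.85 × 1939 + 0.15 × 402 = 1708.45.
Difference: 1003.9917 − 1708.45 = -704.4583, i.e. -704.46 to two decimal places.
The strong type would prefer the pooling outcome.

-704.46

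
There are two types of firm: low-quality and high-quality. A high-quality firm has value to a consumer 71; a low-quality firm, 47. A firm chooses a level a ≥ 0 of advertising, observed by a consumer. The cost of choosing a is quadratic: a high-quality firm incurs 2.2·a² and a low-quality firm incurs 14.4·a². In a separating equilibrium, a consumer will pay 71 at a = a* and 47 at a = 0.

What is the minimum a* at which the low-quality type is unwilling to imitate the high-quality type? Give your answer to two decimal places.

1.29

The low-quality type at a = 0 receives 47; imitating at a* yields 71 − 14.4·a*².
Indifference: 47 = 71 − 14.4·a*², so a*² = (71 − 47) / 14.4 ≈ 1.6667.
a* = √1.6667 ≈ 1.29.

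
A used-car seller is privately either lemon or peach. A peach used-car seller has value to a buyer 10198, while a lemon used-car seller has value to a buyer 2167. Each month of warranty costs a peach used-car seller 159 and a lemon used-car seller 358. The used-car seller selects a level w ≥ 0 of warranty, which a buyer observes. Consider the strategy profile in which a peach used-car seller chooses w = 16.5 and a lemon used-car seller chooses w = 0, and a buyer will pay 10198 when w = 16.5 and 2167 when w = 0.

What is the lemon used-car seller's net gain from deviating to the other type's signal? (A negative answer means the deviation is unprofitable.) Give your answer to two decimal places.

Playing w = 0 the lemon used-car seller receives 2167.
Deviating to w = 16.5 brings payment 10198 at cost 358 × 16.5 = 5907, netting 4291.
Gain from deviating: 4291 − 2167 = 2124.00.
The gain is positive, so the lemon type's incentive-compatibility constraint is violated — this profile is not a separating equilibrium.

2124.00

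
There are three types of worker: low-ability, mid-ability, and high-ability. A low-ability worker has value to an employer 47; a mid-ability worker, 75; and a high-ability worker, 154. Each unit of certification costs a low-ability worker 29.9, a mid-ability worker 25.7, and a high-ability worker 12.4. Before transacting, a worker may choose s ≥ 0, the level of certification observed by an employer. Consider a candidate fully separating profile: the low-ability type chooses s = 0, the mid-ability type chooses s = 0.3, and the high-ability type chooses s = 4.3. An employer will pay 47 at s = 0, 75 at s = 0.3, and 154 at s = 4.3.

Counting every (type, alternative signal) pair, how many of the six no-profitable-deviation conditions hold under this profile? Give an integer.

High-ability (own payoff 154 − 12.4×4.3 = 100.68): to s=0 gives 47 → no gain ✓; to s=0.3 gives 75 − 12.4×0.3 = 71.28 → no gain ✓.
Low-ability (own payoff 47): to s=0.3 gives 75 − 29.9×0.3 = 66.03 → profitable ✗; to s=4.3 gives 154 − 29.9×4.3 = 25.43 → no gain ✓.
Mid-ability (own payoff 75 − 25.7×0.3 = 67.29): to s=0 gives 47 → no gain ✓; to s=4.3 gives 154 − 25.7×4.3 = 43.49 → no gain ✓.
5 of the 6 constraints hold; not an equilibrium.

5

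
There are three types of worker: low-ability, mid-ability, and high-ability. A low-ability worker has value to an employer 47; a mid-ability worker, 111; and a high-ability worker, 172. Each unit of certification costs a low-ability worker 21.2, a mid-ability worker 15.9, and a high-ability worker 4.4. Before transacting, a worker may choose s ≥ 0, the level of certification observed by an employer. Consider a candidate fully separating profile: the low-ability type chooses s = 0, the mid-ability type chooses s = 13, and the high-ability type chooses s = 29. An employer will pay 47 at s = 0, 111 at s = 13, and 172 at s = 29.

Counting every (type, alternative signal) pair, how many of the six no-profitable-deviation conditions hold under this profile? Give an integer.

Mid-ability (own payoff 111 − 15.9×13 = -95.7): to s=0 gives 47 → profitable ✗; to s=29 gives 172 − 15.9×29 = -289.1 → no gain ✓.
High-ability (own payoff 172 − 4.4×29 = 44.4): to s=0 gives 47 → profitable ✗; to s=13 gives 111 − 4.4×13 = 53.8 → profitable ✗.
Low-ability (own payoff 47): to s=13 gives 111 − 21.2×13 = -164.6 → no gain ✓; to s=29 gives 172 − 21.2×29 = -442.8 → no gain ✓.
3 of the 6 constraints hold; not an equilibrium.

3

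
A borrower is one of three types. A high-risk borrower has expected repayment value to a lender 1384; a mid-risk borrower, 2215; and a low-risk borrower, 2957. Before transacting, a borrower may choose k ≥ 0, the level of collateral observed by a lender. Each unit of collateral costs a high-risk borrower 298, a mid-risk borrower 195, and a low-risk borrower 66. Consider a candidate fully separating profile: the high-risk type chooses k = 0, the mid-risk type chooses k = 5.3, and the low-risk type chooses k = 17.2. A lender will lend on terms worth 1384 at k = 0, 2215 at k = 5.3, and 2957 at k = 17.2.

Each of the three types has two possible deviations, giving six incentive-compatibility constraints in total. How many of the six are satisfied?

4

Mid-risk (own payoff 2215 − 195×5.3 = 1181.5): to k=0 gives 1384 → profitable ✗; to k=17.2 gives 2957 − 195×17.2 = -397 → no gain ✓.
Low-risk (own payoff 2957 − 66×17.2 = 1821.8): to k=0 gives 1384 → no gain ✓; to k=5.3 gives 2215 − 66×5.3 = 1865.2 → profitable ✗.
High-risk (own payoff 1384): to k=5.3 gives 2215 − 298×5.3 = 635.6 → no gain ✓; to k=17.2 gives 2957 − 298×17.2 = -2168.6 → no gain ✓.
4 of the 6 constraints hold; not an equilibrium.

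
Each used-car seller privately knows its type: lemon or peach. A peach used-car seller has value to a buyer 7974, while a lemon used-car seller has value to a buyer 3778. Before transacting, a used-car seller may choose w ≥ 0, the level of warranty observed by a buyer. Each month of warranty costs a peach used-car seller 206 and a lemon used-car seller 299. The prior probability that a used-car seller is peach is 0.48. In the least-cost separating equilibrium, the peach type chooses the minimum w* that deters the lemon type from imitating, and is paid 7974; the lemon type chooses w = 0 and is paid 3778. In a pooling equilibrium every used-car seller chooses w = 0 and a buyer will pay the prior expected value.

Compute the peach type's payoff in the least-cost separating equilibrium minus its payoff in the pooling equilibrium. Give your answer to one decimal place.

Least-cost separating signal: w* solves 3778 = 7974 − 299·w*, so w* = (7974 − 3778)/299 ≈ 14.0334.
Peach type's separating payoff: 7974 − 206 × w* = 7974 − 206 × (7974 − 3778)/299 = 7974 − 864376/299 ≈ 5083.110.
Pooling payoff: 0.48 × 7974 + 0.52 × 3778 = 5792.08.
Difference: 5083.110 − 5792.08 = -708.97, i.e. -709.0 to one decimal place.
The peach type would prefer the pooling outcome.

-709.0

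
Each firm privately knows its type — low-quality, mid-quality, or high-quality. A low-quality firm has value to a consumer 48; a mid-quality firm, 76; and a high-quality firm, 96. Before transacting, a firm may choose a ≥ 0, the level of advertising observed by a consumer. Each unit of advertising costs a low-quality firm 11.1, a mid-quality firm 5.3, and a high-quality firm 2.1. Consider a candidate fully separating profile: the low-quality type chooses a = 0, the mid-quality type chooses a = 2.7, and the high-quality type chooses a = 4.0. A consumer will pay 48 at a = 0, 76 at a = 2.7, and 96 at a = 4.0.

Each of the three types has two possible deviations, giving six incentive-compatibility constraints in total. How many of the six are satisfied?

Mid-quality (own payoff 76 − 5.3×2.7 = 61.69): to a=0 gives 48 → no gain ✓; to a=4.0 gives 96 − 5.3×4.0 = 74.8 → profitable ✗.
Low-quality (own payoff 48): to a=2.7 gives 76 − 11.1×2.7 = 46.03 → no gain ✓; to a=4.0 gives 96 − 11.1×4.0 = 51.6 → profitable ✗.
High-quality (own payoff 96 − 2.1×4.0 = 87.6): to a=0 gives 48 → no gain ✓; to a=2.7 gives 76 − 2.1×2.7 = 70.33 → no gain ✓.
4 of the 6 constraints hold; not an equilibrium.

4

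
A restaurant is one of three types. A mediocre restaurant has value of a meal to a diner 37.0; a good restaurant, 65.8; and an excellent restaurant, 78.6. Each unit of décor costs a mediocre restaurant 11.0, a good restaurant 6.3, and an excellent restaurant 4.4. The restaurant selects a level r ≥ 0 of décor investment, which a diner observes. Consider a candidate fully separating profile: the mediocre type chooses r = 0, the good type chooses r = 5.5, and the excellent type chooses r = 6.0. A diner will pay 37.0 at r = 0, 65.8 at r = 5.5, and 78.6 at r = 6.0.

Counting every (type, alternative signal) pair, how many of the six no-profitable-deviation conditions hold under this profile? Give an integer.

4

Mediocre (own payoff 37.0): to r=5.5 gives 65.8 − 11.0×5.5 = 5.3 → no gain ✓; to r=6.0 gives 78.6 − 11.0×6.0 = 12.6 → no gain ✓.
Good (own payoff 65.8 − 6.3×5.5 = 31.15): to r=0 gives 37.0 → profitable ✗; to r=6.0 gives 78.6 − 6.3×6.0 = 40.8 → profitable ✗.
Excellent (own payoff 78.6 − 4.4×6.0 = 52.2): to r=0 gives 37.0 → no gain ✓; to r=5.5 gives 65.8 − 4.4×5.5 = 41.6 → no gain ✓.
4 of the 6 constraints hold; not an equilibrium.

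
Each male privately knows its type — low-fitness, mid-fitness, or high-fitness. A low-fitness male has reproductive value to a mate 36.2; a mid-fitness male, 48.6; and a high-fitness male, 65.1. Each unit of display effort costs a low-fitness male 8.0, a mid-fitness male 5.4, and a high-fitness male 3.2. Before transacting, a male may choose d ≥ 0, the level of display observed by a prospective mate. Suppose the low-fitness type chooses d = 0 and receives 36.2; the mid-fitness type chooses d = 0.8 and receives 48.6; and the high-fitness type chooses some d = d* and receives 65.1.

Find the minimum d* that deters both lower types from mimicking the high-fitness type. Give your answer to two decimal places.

Low-fitness type (on-path payoff 36.2) won't mimic when 36.2 ≥ 65.1 − 8.0·d*, i.e. d* ≥ 3.61.
Mid-fitness type (on-path payoff 48.6 − 5.4×0.8 = 44.28) won't mimic when 44.28 ≥ 65.1 − 5.4·d*, i.e. d* ≥ 3.86.
Both must hold, so d* = max(3.61, 3.86) = 3.86. The mid-fitness type's constraint binds.

3.86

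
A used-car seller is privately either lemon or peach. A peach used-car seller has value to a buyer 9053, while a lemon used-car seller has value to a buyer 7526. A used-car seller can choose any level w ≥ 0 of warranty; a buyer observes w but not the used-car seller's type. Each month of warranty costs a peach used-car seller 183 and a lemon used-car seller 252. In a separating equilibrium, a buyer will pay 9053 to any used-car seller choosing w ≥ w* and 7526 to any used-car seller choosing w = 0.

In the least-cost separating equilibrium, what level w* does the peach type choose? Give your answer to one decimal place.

6.1

A lemon used-car seller choosing w = 0 receives 7526.
Imitating at w* instead would pay 9053 at cost 252·w*, netting 9053 − 252·w*.
Indifference: 7526 = 9053 − 252·w*, so w* = (9053 − 7526) / 252 ≈ 6.1.
This is the lemon type's binding incentive-compatibility constraint; any w ≥ 6.1 sustains separation on that side.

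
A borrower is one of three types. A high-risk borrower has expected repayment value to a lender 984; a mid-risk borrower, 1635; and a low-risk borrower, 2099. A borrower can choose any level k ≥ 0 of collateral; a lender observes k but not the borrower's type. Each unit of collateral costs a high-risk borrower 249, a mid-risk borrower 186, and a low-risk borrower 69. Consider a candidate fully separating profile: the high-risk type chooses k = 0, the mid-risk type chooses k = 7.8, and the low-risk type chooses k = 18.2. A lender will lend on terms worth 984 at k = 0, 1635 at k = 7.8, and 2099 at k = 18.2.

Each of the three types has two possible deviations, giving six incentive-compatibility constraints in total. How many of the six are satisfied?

Low-risk (own payoff 2099 − 69×18.2 = 843.2): to k=0 gives 984 → profitable ✗; to k=7.8 gives 1635 − 69×7.8 = 1096.8 → profitable ✗.
High-risk (own payoff 984): to k=7.8 gives 1635 − 249×7.8 = -307.2 → no gain ✓; to k=18.2 gives 2099 − 249×18.2 = -2432.8 → no gain ✓.
Mid-risk (own payoff 1635 − 186×7.8 = 184.2): to k=0 gives 984 → profitable ✗; to k=18.2 gives 2099 − 186×18.2 = -1286.2 → no gain ✓.
3 of the 6 constraints hold; not an equilibrium.

3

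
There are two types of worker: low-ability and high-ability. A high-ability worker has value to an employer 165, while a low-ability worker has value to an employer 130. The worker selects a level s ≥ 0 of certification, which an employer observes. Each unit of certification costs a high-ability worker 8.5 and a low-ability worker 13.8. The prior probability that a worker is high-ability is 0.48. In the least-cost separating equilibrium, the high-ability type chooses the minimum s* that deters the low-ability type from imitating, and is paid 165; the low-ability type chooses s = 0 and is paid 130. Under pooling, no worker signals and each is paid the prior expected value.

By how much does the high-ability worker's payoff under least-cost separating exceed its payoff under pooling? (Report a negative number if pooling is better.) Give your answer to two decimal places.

Least-cost separating signal: s* solves 130 = 165 − 13.8·s*, so s* = (165 − 130)/13.8 ≈ 2.5362.
High-ability type's separating payoff: 165 − 8.5 × s* = 165 − 8.5 × (165 − 130)/13.8 = 165 − 297.5/13.8 ≈ 143.4420.
Pooling payoff: 0.48 × 165 + 0.52 × 130 = 146.8.
Difference: 143.4420 − 146.8 = -3.358, i.e. -3.36 to two decimal places.
The high-ability type would prefer the pooling outcome.

-3.36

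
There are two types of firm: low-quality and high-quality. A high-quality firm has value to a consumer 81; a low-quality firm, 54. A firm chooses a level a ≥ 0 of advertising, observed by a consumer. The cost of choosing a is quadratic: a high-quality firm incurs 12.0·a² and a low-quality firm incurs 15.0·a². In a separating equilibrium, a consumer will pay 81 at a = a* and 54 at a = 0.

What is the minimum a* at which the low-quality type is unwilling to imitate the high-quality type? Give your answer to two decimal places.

The low-quality type at a = 0 receives 54; imitating at a* yields 81 − 15.0·a*².
Indifference: 54 = 81 − 15.0·a*², so a*² = (81 − 54) / 15.0 = 1.8.
a* = √1.8 ≈ 1.34.

1.34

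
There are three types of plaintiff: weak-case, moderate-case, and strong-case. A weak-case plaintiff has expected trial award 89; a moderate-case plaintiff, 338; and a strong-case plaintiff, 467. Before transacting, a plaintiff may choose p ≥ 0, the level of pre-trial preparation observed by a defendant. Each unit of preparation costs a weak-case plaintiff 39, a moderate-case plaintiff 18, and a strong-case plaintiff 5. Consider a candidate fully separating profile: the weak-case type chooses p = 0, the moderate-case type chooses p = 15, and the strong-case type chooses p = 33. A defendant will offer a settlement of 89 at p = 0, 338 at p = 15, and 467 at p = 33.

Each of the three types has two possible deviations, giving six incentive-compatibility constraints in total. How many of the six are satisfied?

5

Weak-case (own payoff 89): to p=15 gives 338 − 39×15 = -247 → no gain ✓; to p=33 gives 467 − 39×33 = -820 → no gain ✓.
Moderate-case (own payoff 338 − 18×15 = 68): to p=0 gives 89 → profitable ✗; to p=33 gives 467 − 18×33 = -127 → no gain ✓.
Strong-case (own payoff 467 − 5×33 = 302): to p=0 gives 89 → no gain ✓; to p=15 gives 338 − 5×15 = 263 → no gain ✓.
5 of the 6 constraints hold; not an equilibrium.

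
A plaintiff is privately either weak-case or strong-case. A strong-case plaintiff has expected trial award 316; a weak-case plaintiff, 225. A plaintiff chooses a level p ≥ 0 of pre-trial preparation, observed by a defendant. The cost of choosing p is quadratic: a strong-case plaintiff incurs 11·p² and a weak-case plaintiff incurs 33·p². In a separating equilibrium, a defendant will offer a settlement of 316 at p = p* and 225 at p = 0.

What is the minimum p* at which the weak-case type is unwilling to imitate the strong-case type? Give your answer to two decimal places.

The weak-case type at p = 0 receives 225; imitating at p* yields 316 − 33·p*².
Indifference: 225 = 316 − 33·p*², so p*² = (316 − 225) / 33 ≈ 2.7576.
p* = √2.7576 ≈ 1.66.

1.66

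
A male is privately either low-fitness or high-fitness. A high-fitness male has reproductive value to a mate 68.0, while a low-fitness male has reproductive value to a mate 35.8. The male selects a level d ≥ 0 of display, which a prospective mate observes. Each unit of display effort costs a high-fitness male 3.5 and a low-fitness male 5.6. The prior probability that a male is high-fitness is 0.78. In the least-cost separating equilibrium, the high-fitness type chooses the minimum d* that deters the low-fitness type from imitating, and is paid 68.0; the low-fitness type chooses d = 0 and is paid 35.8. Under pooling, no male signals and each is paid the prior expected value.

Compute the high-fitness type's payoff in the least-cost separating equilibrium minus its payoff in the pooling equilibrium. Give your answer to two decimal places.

-13.04

Least-cost separating signal: d* solves 35.8 = 68.0 − 5.6·d*, so d* = (68.0 − 35.8)/5.6 = 5.75.
High-fitness type's separating payoff: 68.0 − 3.5 × d* = 68.0 − 3.5 × (68.0 − 35.8)/5.6 = 68.0 − 112.7/5.6 = 47.875.
Pooling payoff: 0.78 × 68.0 + 0.22 × 35.8 = 60.916.
Difference: 47.875 − 60.916 = -13.041, i.e. -13.04 to two decimal places.
The high-fitness type would prefer the pooling outcome.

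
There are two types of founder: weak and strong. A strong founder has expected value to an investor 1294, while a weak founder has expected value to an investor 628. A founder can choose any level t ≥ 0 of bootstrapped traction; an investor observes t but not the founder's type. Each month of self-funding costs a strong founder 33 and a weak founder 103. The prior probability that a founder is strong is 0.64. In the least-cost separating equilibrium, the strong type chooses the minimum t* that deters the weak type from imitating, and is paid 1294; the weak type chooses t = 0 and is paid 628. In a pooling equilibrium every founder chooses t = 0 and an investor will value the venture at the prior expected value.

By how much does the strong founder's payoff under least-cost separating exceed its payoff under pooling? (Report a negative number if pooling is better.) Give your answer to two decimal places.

Least-cost separating signal: t* solves 628 = 1294 − 103·t*, so t* = (1294 − 628)/103 ≈ 6.4660.
Strong type's separating payoff: 1294 − 33 × t* = 1294 − 33 × (1294 − 628)/103 = 1294 − 21978/103 ≈ 1080.6214.
Pooling payoff: 0.64 × 1294 + 0.36 × 628 = 1054.24.
Difference: 1080.6214 − 1054.24 = 26.3814, i.e. 26.38 to two decimal places.
The strong type prefers to separate.

26.38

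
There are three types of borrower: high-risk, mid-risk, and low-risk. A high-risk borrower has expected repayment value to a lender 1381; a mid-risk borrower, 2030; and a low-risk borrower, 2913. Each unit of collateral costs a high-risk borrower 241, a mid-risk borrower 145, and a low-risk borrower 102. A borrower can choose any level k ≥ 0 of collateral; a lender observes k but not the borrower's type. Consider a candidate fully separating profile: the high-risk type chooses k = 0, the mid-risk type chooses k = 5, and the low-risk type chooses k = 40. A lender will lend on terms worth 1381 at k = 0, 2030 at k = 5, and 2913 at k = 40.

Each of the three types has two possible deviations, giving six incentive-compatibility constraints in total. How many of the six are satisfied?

3

Low-risk (own payoff 2913 − 102×40 = -1167): to k=0 gives 1381 → profitable ✗; to k=5 gives 2030 − 102×5 = 1520 → profitable ✗.
Mid-risk (own payoff 2030 − 145×5 = 1305): to k=0 gives 1381 → profitable ✗; to k=40 gives 2913 − 145×40 = -2887 → no gain ✓.
High-risk (own payoff 1381): to k=5 gives 2030 − 241×5 = 825 → no gain ✓; to k=40 gives 2913 − 241×40 = -6727 → no gain ✓.
3 of the 6 constraints hold; not an equilibrium.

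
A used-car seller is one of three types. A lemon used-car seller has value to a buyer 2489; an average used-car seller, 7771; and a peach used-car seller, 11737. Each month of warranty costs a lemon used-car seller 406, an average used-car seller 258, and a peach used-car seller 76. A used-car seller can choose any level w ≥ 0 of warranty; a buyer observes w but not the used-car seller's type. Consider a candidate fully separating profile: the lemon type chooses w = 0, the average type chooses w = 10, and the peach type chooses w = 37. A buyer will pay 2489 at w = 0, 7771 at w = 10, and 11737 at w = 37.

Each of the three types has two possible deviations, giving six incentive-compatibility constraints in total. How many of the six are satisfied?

Average (own payoff 7771 − 258×10 = 5191): to w=0 gives 2489 → no gain ✓; to w=37 gives 11737 − 258×37 = 2191 → no gain ✓.
Lemon (own payoff 2489): to w=10 gives 7771 − 406×10 = 3711 → profitable ✗; to w=37 gives 11737 − 406×37 = -3285 → no gain ✓.
Peach (own payoff 11737 − 76×37 = 8925): to w=0 gives 2489 → no gain ✓; to w=10 gives 7771 − 76×10 = 7011 → no gain ✓.
5 of the 6 constraints hold; not an equilibrium.

5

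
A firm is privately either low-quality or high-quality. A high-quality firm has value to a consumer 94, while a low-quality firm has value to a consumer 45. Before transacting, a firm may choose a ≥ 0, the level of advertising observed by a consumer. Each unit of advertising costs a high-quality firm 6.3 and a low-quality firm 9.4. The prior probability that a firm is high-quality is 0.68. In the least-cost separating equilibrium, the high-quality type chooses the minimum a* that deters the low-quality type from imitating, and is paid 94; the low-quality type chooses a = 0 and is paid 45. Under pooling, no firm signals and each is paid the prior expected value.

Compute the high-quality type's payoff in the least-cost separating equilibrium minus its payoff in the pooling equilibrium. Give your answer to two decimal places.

-17.16

Least-cost separating signal: a* solves 45 = 94 − 9.4·a*, so a* = (94 − 45)/9.4 ≈ 5.2128.
High-quality type's separating payoff: 94 − 6.3 × a* = 94 − 6.3 × (94 − 45)/9.4 = 94 − 308.7/9.4 ≈ 61.1596.
Pooling payoff: 0.68 × 94 + 0.32 × 45 = 78.32.
Difference: 61.1596 − 78.32 = -17.1604, i.e. -17.16 to two decimal places.
The high-quality type would prefer the pooling outcome.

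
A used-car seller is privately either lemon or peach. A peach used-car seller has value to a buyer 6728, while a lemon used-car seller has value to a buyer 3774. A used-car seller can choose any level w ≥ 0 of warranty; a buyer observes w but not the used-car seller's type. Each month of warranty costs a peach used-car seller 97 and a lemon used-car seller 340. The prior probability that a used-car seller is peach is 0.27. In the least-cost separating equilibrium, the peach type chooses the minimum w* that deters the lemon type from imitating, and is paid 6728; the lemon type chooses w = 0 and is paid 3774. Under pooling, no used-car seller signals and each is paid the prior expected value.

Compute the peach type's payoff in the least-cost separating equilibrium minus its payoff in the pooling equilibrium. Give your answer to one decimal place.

1313.7

Least-cost separating signal: w* solves 3774 = 6728 − 340·w*, so w* = (6728 − 3774)/340 ≈ 8.6882.
Peach type's separating payoff: 6728 − 97 × w* = 6728 − 97 × (6728 − 3774)/340 = 6728 − 286538/340 ≈ 5885.241.
Pooling payoff: 0.27 × 6728 + 0.73 × 3774 = 4571.58.
Difference: 5885.241 − 4571.58 = 1313.661, i.e. 1313.7 to one decimal place.
The peach type prefers to separate.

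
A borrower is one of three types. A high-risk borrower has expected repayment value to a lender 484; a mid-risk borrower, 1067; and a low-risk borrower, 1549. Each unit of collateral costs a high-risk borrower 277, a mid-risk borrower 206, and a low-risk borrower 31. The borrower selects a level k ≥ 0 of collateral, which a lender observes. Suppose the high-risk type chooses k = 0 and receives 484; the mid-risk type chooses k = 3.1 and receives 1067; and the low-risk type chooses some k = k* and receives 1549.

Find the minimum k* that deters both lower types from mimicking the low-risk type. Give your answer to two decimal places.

Mid-risk type (on-path payoff 1067 − 206×3.1 = 428.4) won't mimic when 428.4 ≥ 1549 − 206·k*, i.e. k* ≥ 5.44.
High-risk type (on-path payoff 484) won't mimic when 484 ≥ 1549 − 277·k*, i.e. k* ≥ 3.84.
Both must hold, so k* = max(3.84, 5.44) = 5.44. The mid-risk type's constraint binds.

5.44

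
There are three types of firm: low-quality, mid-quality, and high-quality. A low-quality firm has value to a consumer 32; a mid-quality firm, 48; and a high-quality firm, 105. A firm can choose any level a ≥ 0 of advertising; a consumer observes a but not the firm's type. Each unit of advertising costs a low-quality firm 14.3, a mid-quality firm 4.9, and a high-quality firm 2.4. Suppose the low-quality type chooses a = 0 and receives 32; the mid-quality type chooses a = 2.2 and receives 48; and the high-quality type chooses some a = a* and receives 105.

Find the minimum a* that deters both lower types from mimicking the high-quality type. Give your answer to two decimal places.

Low-quality type (on-path payoff 32) won't mimic when 32 ≥ 105 − 14.3·a*, i.e. a* ≥ 5.10.
Mid-quality type (on-path payoff 48 − 4.9×2.2 = 37.22) won't mimic when 37.22 ≥ 105 − 4.9·a*, i.e. a* ≥ 13.83.
Both must hold, so a* = max(5.10, 13.83) = 13.83. The mid-quality type's constraint binds.

13.83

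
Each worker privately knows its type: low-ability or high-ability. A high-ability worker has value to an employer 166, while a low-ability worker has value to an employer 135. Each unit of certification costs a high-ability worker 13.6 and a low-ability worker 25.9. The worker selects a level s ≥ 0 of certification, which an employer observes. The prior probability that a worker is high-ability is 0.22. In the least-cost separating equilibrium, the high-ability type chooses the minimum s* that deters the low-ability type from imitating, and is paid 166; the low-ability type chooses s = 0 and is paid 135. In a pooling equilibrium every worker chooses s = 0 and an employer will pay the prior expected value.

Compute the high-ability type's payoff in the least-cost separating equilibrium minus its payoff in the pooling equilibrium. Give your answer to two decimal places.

Least-cost separating signal: s* solves 135 = 166 − 25.9·s*, so s* = (166 − 135)/25.9 ≈ 1.1969.
High-ability type's separating payoff: 166 − 13.6 × s* = 166 − 13.6 × (166 − 135)/25.9 = 166 − 421.6/25.9 ≈ 149.7220.
Pooling payoff: 0.22 × 166 + 0.78 × 135 = 141.82.
Difference: 149.7220 − 141.82 = 7.902, i.e. 7.90 to two decimal places.
The high-ability type prefers to separate.

7.90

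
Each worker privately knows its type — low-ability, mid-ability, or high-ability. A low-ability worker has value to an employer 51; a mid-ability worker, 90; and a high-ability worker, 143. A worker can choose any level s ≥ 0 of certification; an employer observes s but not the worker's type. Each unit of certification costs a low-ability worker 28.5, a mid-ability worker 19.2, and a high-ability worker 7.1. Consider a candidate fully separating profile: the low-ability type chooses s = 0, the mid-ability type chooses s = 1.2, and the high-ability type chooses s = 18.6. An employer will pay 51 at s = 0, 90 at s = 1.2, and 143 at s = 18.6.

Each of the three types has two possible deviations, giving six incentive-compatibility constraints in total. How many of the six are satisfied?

3

High-ability (own payoff 143 − 7.1×18.6 = 10.94): to s=0 gives 51 → profitable ✗; to s=1.2 gives 90 − 7.1×1.2 = 81.48 → profitable ✗.
Mid-ability (own payoff 90 − 19.2×1.2 = 66.96): to s=0 gives 51 → no gain ✓; to s=18.6 gives 143 − 19.2×18.6 = -214.12 → no gain ✓.
Low-ability (own payoff 51): to s=1.2 gives 90 − 28.5×1.2 = 55.8 → profitable ✗; to s=18.6 gives 143 − 28.5×18.6 = -387.1 → no gain ✓.
3 of the 6 constraints hold; not an equilibrium.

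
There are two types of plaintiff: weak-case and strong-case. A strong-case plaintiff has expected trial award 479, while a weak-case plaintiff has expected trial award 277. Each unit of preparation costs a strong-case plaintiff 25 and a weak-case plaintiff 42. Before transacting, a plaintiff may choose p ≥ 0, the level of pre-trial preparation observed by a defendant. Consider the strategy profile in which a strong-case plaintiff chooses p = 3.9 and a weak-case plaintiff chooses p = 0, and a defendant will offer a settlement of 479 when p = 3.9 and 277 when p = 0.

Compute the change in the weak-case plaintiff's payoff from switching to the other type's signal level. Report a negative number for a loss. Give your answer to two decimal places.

38.20

Playing p = 0 the weak-case plaintiff receives 277.
Deviating to p = 3.9 brings payment 479 at cost 42 × 3.9 = 163.8, netting 315.2.
Gain from deviating: 315.2 − 277 = 38.20.
The gain is positive, so the weak-case type's incentive-compatibility constraint is violated — this profile is not a separating equilibrium.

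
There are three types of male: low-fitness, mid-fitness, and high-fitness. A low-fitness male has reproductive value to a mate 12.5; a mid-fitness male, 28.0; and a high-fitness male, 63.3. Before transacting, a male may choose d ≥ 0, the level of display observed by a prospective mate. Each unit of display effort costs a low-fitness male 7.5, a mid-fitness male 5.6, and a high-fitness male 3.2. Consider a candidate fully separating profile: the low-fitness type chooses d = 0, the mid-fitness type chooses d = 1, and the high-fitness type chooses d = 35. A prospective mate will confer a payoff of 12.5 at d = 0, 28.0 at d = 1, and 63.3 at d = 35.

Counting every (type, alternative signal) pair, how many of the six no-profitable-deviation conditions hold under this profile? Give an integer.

Low-fitness (own payoff 12.5): to d=1 gives 28.0 − 7.5×1 = 20.5 → profitable ✗; to d=35 gives 63.3 − 7.5×35 = -199.2 → no gain ✓.
Mid-fitness (own payoff 28.0 − 5.6×1 = 22.4): to d=0 gives 12.5 → no gain ✓; to d=35 gives 63.3 − 5.6×35 = -132.7 → no gain ✓.
High-fitness (own payoff 63.3 − 3.2×35 = -48.7): to d=0 gives 12.5 → profitable ✗; to d=1 gives 28.0 − 3.2×1 = 24.8 → profitable ✗.
3 of the 6 constraints hold; not an equilibrium.

3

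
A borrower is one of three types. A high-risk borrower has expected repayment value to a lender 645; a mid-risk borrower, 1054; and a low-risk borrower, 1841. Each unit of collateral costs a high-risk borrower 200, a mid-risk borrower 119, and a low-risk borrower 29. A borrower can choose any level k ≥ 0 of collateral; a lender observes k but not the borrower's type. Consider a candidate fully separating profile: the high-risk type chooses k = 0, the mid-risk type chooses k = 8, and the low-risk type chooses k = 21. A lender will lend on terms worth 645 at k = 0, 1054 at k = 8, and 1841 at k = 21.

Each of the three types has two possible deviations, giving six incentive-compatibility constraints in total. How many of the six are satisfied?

High-risk (own payoff 645): to k=8 gives 1054 − 200×8 = -546 → no gain ✓; to k=21 gives 1841 − 200×21 = -2359 → no gain ✓.
Mid-risk (own payoff 1054 − 119×8 = 102): to k=0 gives 645 → profitable ✗; to k=21 gives 1841 − 119×21 = -658 → no gain ✓.
Low-risk (own payoff 1841 − 29×21 = 1232): to k=0 gives 645 → no gain ✓; to k=8 gives 1054 − 29×8 = 822 → no gain ✓.
5 of the 6 constraints hold; not an equilibrium.

5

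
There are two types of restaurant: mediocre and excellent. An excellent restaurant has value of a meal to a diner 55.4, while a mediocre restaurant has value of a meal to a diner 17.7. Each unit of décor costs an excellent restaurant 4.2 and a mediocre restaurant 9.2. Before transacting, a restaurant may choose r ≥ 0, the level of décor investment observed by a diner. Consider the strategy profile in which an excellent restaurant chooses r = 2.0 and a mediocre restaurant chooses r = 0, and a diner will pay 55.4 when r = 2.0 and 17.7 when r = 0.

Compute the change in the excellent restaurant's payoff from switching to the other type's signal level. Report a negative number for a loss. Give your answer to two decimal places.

Playing r = 2.0 the excellent restaurant receives 55.4 − 4.2 × 2.0 = 47.
Deviating to r = 0 yields 17.7 instead.
Gain from deviating: 17.7 − 47 = -29.30.
The gain is negative, so the excellent type's incentive-compatibility constraint is satisfied.

-29.30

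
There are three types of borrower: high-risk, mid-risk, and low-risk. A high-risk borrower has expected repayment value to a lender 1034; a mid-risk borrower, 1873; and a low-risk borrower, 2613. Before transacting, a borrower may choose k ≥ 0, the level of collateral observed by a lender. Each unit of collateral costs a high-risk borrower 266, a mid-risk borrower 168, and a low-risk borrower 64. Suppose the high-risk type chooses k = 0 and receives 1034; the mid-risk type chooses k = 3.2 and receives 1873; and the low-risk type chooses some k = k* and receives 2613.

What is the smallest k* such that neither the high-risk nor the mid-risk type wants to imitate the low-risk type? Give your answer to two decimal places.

Mid-risk type (on-path payoff 1873 − 168×3.2 = 1335.4) won't mimic when 1335.4 ≥ 2613 − 168·k*, i.e. k* ≥ 7.60.
High-risk type (on-path payoff 1034) won't mimic when 1034 ≥ 2613 − 266·k*, i.e. k* ≥ 5.94.
Both must hold, so k* = max(5.94, 7.60) = 7.60. The mid-risk type's constraint binds.

7.60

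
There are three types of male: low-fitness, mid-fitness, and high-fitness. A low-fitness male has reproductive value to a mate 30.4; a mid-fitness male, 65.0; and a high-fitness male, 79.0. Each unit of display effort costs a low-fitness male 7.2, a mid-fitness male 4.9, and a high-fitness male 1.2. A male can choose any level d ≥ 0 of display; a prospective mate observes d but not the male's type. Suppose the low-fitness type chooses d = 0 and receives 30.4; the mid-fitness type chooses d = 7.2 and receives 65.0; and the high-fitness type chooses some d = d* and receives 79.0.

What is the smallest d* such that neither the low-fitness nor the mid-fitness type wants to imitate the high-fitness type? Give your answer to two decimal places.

10.06

Mid-fitness type (on-path payoff 65.0 − 4.9×7.2 = 29.72) won't mimic when 29.72 ≥ 79.0 − 4.9·d*, i.e. d* ≥ 10.06.
Low-fitness type (on-path payoff 30.4) won't mimic when 30.4 ≥ 79.0 − 7.2·d*, i.e. d* ≥ 6.75.
Both must hold, so d* = max(6.75, 10.06) = 10.06. The mid-fitness type's constraint binds.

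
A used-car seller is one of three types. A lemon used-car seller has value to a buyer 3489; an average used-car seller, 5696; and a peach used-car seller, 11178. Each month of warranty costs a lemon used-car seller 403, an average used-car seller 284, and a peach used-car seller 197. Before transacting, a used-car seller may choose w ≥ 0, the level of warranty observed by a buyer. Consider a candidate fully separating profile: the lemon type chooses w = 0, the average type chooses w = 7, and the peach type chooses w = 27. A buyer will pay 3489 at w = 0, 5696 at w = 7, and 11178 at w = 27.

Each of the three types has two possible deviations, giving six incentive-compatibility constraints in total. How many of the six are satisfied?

6

Peach (own payoff 11178 − 197×27 = 5859): to w=0 gives 3489 → no gain ✓; to w=7 gives 5696 − 197×7 = 4317 → no gain ✓.
Average (own payoff 5696 − 284×7 = 3708): to w=0 gives 3489 → no gain ✓; to w=27 gives 11178 − 284×27 = 3510 → no gain ✓.
Lemon (own payoff 3489): to w=7 gives 5696 − 403×7 = 2875 → no gain ✓; to w=27 gives 11178 − 403×27 = 297 → no gain ✓.
6 of the 6 constraints hold; this profile is a separating equilibrium.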